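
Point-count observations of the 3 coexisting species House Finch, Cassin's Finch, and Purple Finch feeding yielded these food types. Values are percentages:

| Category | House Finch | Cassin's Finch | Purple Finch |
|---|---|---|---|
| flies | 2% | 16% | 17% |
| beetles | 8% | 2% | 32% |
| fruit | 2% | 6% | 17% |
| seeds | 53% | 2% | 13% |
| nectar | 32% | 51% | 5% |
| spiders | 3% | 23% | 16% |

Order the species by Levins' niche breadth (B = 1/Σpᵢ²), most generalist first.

Purple Finch > Cassin's Finch > House Finch

Convert percentages to proportions (divide by 100).
Σp_Housᵢ² = 0.02² + 0.08² + 0.02² + 0.53² + 0.32² + 0.03² = 0.0004 + 0.0064 + 0.0004 + 0.2809 + 0.1024 + 0.0009 = 0.3914
B_Hous = 1 / 0.3914 = 2.5549
Σp_Cassᵢ² = 0.16² + 0.02² + 0.06² + 0.02² + 0.51² + 0.23² = 0.0256 + 0.0004 + 0.0036 + 0.0004 + 0.2601 + 0.0529 = 0.3430
B_Cass = 1 / 0.3430 = 2.9155
Σp_Purpᵢ² = 0.17² + 0.32² + 0.17² + 0.13² + 0.05² + 0.16² = 0.0289 + 0.1024 + 0.0289 + 0.0169 + 0.0025 + 0.0256 = 0.2052
B_Purp = 1 / 0.2052 = 4.8733
Ranking by B (broadest → narrowest): Purple Finch (4.87) > Cassin's Finch (2.92) > House Finch (2.55)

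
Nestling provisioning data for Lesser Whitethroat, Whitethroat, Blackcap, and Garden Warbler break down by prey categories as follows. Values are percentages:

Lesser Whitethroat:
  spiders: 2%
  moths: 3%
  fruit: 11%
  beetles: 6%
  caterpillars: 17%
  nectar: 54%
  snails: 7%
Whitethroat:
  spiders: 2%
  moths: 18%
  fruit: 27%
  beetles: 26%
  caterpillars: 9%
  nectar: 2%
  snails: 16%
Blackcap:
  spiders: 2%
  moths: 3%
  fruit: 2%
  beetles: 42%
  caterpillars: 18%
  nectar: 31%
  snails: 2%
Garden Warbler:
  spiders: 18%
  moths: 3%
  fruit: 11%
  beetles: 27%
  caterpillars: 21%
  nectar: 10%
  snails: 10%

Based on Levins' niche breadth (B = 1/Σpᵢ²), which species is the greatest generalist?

Garden Warbler

Convert percentages to proportions (divide by 100).
Σp_Lessᵢ² = 0.02² + 0.03² + 0.11² + 0.06² + 0.17² + 0.54² + 0.07² = 0.0004 + 0.0009 + 0.0121 + 0.0036 + 0.0289 + 0.2916 + 0.0049 = 0.3424
B_Less = 1 / 0.3424 = 2.9206
Σp_Whitᵢ² = 0.02² + 0.18² + 0.27² + 0.26² + 0.09² + 0.02² + 0.16² = 0.0004 + 0.0324 + 0.0729 + 0.0676 + 0.0081 + 0.0004 + 0.0256 = 0.2074
B_Whit = 1 / 0.2074 = 4.8216
Σp_Blacᵢ² = 0.02² + 0.03² + 0.02² + 0.42² + 0.18² + 0.31² + 0.02² = 0.0004 + 0.0009 + 0.0004 + 0.1764 + 0.0324 + 0.0961 + 0.0004 = 0.3070
B_Blac = 1 / 0.3070 = 3.2573
Σp_Gardᵢ² = 0.18² + 0.03² + 0.11² + 0.27² + 0.21² + 0.10² + 0.10² = 0.0324 + 0.0009 + 0.0121 + 0.0729 + 0.0441 + 0.0100 + 0.0100 = 0.1824
B_Gard = 1 / 0.1824 = 5.4825
Highest B → broadest niche (most generalist): Garden Warbler (B = 5.48).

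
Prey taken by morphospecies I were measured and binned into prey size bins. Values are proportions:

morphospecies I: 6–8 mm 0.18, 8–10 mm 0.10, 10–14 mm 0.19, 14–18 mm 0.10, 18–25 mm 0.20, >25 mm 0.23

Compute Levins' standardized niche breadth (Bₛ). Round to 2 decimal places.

0.90

Σpᵢ² = 0.18² + 0.10² + 0.19² + 0.10² + 0.20² + 0.23² = 0.0324 + 0.0100 + 0.0361 + 0.0100 + 0.0400 + 0.0529 = 0.1814
B = 1 / 0.1814 = 5.5127
Bₛ = (B − 1)/(n − 1) = (5.5127 − 1)/(6 − 1) = 4.5127/5 = 0.9025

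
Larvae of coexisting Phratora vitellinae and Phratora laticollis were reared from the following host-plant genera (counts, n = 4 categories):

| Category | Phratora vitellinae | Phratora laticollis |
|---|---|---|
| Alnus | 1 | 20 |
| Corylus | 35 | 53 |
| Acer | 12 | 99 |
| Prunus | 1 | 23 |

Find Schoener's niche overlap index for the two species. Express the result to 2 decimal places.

0.56

Proportions for Phratora vitellinae (n=49): 1/49=0.0204, 35/49=0.7143, 12/49=0.2449, 1/49=0.0204
Proportions for Phratora laticollis (n=195): 20/195=0.1026, 53/195=0.2718, 99/195=0.5077, 23/195=0.1179
Σ|p₁ᵢ − p₂ᵢ| = 0.0822 + 0.4425 + 0.2628 + 0.0975 = 0.8850
D = 1 − ½ × 0.8850 = 1 − 0.44250 = 0.55750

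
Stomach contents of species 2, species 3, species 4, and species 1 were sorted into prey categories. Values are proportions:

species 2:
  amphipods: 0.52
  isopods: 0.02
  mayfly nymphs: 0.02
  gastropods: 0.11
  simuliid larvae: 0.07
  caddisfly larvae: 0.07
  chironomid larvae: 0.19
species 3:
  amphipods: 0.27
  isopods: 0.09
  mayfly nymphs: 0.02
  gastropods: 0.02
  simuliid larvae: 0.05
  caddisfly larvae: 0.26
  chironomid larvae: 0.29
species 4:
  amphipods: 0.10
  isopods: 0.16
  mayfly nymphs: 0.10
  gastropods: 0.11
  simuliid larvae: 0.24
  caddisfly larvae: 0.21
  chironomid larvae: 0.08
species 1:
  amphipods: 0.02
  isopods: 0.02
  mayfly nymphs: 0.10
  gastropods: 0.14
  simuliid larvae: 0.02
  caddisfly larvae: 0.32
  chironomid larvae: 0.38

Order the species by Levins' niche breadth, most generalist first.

Σp_2ᵢ² = 0.52² + 0.02² + 0.02² + 0.11² + 0.07² + 0.07² + 0.19² = 0.2704 + 0.0004 + 0.0004 + 0.0121 + 0.0049 + 0.0049 + 0.0361 = 0.3292
B_2 = 1 / 0.3292 = 3.0377
Σp_3ᵢ² = 0.27² + 0.09² + 0.02² + 0.02² + 0.05² + 0.26² + 0.29² = 0.0729 + 0.0081 + 0.0004 + 0.0004 + 0.0025 + 0.0676 + 0.0841 = 0.2360
B_3 = 1 / 0.2360 = 4.2373
Σp_4ᵢ² = 0.10² + 0.16² + 0.10² + 0.11² + 0.24² + 0.21² + 0.08² = 0.0100 + 0.0256 + 0.0100 + 0.0121 + 0.0576 + 0.0441 + 0.0064 = 0.1658
B_4 = 1 / 0.1658 = 6.0314
Σp_1ᵢ² = 0.02² + 0.02² + 0.10² + 0.14² + 0.02² + 0.32² + 0.38² = 0.0004 + 0.0004 + 0.0100 + 0.0196 + 0.0004 + 0.1024 + 0.1444 = 0.2776
B_1 = 1 / 0.2776 = 3.6023
Ranking by B (broadest → narrowest): species 4 (6.03) > species 3 (4.24) > species 1 (3.60) > species 2 (3.04)

species 4 > species 3 > species 1 > species 2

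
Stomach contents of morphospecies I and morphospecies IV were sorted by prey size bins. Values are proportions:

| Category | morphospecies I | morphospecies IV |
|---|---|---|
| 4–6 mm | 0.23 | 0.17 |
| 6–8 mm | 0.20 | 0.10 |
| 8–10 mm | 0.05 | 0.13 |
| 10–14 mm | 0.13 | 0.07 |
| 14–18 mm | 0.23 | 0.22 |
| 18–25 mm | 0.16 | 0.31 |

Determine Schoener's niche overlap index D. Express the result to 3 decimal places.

0.770

Σ|p₁ᵢ − p₂ᵢ| = 0.06 + 0.10 + 0.08 + 0.06 + 0.01 + 0.15 = 0.46
D = 1 − ½ × 0.46 = 1 − 0.230 = 0.77000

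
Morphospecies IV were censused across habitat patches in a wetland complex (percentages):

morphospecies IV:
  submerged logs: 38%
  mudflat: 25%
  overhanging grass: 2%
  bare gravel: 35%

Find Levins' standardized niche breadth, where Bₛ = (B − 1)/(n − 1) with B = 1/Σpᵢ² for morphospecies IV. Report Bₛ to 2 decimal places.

Convert percentages to proportions (divide by 100).
Σpᵢ² = 0.38² + 0.25² + 0.02² + 0.35² = 0.1444 + 0.0625 + 0.0004 + 0.1225 = 0.3298
B = 1 / 0.3298 = 3.0321
Bₛ = (B − 1)/(n − 1) = (3.0321 − 1)/(4 − 1) = 2.0321/3 = 0.6774

0.68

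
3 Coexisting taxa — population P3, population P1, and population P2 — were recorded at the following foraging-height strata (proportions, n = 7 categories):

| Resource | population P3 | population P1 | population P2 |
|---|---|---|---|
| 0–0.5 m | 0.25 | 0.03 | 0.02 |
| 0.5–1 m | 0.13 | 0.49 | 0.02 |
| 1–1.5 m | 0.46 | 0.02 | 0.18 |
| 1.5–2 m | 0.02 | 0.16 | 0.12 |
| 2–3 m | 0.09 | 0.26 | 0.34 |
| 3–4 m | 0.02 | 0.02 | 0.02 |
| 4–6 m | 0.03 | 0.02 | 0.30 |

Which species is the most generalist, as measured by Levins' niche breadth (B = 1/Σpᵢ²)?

Σp_P3ᵢ² = 0.25² + 0.13² + 0.46² + 0.02² + 0.09² + 0.02² + 0.03² = 0.0625 + 0.0169 + 0.2116 + 0.0004 + 0.0081 + 0.0004 + 0.0009 = 0.3008
B_P3 = 1 / 0.3008 = 3.3245
Σp_P1ᵢ² = 0.03² + 0.49² + 0.02² + 0.16² + 0.26² + 0.02² + 0.02² = 0.0009 + 0.2401 + 0.0004 + 0.0256 + 0.0676 + 0.0004 + 0.0004 = 0.3354
B_P1 = 1 / 0.3354 = 2.9815
Σp_P2ᵢ² = 0.02² + 0.02² + 0.18² + 0.12² + 0.34² + 0.02² + 0.30² = 0.0004 + 0.0004 + 0.0324 + 0.0144 + 0.1156 + 0.0004 + 0.0900 = 0.2536
B_P2 = 1 / 0.2536 = 3.9432
Highest B → broadest niche (most generalist): population P2 (B = 3.94).

population P2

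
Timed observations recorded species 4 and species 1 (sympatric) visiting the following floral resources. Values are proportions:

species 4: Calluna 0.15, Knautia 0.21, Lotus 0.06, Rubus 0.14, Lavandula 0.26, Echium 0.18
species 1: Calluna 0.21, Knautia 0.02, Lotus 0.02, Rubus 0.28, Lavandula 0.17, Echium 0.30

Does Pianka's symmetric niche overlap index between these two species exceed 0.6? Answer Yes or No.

Σ p₁ᵢp₂ᵢ = 0.0315 + 0.0042 + 0.0012 + 0.0392 + 0.0442 + 0.0540 = 0.1743
Σp_1ᵢ² = 0.15² + 0.21² + 0.06² + 0.14² + 0.26² + 0.18² = 0.0225 + 0.0441 + 0.0036 + 0.0196 + 0.0676 + 0.0324 = 0.1898
Σp_2ᵢ² = 0.21² + 0.02² + 0.02² + 0.28² + 0.17² + 0.30² = 0.0441 + 0.0004 + 0.0004 + 0.0784 + 0.0289 + 0.0900 = 0.2422
O = 0.1743 / √(0.1898 × 0.2422) = 0.1743 / 0.21441 = 0.8129
O = 0.8129 > 0.6 → Yes.

Yes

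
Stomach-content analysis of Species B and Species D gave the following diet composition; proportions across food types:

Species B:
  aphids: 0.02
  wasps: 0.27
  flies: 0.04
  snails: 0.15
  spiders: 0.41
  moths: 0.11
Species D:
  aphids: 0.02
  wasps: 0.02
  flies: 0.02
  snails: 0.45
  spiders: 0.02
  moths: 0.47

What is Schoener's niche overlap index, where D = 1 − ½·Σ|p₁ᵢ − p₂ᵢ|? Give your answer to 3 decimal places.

Σ|p₁ᵢ − p₂ᵢ| = 0.00 + 0.25 + 0.02 + 0.30 + 0.39 + 0.36 = 1.32
D = 1 − ½ × 1.32 = 1 − 0.660 = 0.34000

0.340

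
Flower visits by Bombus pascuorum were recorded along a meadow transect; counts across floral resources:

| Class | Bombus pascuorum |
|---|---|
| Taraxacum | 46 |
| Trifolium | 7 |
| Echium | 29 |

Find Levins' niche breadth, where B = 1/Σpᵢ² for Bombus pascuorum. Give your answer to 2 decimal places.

2.24

Proportions for Bombus pascuorum (n=82): 46/82=0.5610, 7/82=0.0854, 29/82=0.3537
Σpᵢ² = 0.5610² + 0.0854² + 0.3537² = 0.314721 + 0.007293 + 0.125104 = 0.447118
B = 1 / 0.447118 = 2.2365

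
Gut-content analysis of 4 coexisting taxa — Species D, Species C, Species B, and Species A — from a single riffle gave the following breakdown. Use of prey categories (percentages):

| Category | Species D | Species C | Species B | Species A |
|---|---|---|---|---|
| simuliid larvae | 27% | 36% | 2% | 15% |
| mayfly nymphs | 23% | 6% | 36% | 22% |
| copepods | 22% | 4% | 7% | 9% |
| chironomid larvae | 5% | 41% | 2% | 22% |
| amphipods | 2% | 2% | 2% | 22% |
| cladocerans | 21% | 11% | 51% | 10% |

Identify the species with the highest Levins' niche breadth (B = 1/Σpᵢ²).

Species A

Convert percentages to proportions (divide by 100).
Σp_Dᵢ² = 0.27² + 0.23² + 0.22² + 0.05² + 0.02² + 0.21² = 0.0729 + 0.0529 + 0.0484 + 0.0025 + 0.0004 + 0.0441 = 0.2212
B_D = 1 / 0.2212 = 4.5208
Σp_Cᵢ² = 0.36² + 0.06² + 0.04² + 0.41² + 0.02² + 0.11² = 0.1296 + 0.0036 + 0.0016 + 0.1681 + 0.0004 + 0.0121 = 0.3154
B_C = 1 / 0.3154 = 3.1706
Σp_Bᵢ² = 0.02² + 0.36² + 0.07² + 0.02² + 0.02² + 0.51² = 0.0004 + 0.1296 + 0.0049 + 0.0004 + 0.0004 + 0.2601 = 0.3958
B_B = 1 / 0.3958 = 2.5265
Σp_Aᵢ² = 0.15² + 0.22² + 0.09² + 0.22² + 0.22² + 0.10² = 0.0225 + 0.0484 + 0.0081 + 0.0484 + 0.0484 + 0.0100 = 0.1858
B_A = 1 / 0.1858 = 5.3821
Highest B → broadest niche (most generalist): Species A (B = 5.38).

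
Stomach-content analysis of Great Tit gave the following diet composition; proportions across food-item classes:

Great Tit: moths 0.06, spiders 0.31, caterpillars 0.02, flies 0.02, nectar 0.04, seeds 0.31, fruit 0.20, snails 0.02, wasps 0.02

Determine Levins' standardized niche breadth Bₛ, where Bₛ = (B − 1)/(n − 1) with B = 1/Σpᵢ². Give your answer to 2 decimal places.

Σpᵢ² = 0.06² + 0.31² + 0.02² + 0.02² + 0.04² + 0.31² + 0.20² + 0.02² + 0.02² = 0.0036 + 0.0961 + 0.0004 + 0.0004 + 0.0016 + 0.0961 + 0.0400 + 0.0004 + 0.0004 = 0.2390
B = 1 / 0.2390 = 4.1841
Bₛ = (B − 1)/(n − 1) = (4.1841 − 1)/(9 − 1) = 3.1841/8 = 0.3980

0.40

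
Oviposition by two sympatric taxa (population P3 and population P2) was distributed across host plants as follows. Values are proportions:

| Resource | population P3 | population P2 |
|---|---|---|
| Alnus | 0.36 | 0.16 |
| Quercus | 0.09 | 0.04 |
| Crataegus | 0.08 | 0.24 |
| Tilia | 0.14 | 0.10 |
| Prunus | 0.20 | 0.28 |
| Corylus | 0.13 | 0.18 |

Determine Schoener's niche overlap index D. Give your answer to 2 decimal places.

0.71

Σ|p₁ᵢ − p₂ᵢ| = 0.20 + 0.05 + 0.16 + 0.04 + 0.08 + 0.05 = 0.58
D = 1 − ½ × 0.58 = 1 − 0.290 = 0.7100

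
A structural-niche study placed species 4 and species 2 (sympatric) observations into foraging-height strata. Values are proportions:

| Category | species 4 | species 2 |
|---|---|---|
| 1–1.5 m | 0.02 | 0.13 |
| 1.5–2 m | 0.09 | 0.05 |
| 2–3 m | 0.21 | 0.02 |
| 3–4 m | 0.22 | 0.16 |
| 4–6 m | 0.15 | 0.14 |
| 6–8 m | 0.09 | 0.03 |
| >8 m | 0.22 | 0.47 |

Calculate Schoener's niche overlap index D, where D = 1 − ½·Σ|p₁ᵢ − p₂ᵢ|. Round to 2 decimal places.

Σ|p₁ᵢ − p₂ᵢ| = 0.11 + 0.04 + 0.19 + 0.06 + 0.01 + 0.06 + 0.25 = 0.72
D = 1 − ½ × 0.72 = 1 − 0.360 = 0.6400

0.64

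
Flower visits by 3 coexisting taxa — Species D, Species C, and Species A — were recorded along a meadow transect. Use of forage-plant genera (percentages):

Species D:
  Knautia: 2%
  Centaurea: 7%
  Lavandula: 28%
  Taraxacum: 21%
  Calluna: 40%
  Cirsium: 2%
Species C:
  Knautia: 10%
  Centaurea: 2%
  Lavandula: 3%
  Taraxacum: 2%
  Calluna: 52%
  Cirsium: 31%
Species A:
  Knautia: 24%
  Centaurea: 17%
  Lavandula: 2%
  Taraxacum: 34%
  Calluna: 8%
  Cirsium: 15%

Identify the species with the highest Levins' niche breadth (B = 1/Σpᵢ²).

Species A

Convert percentages to proportions (divide by 100).
Σp_Dᵢ² = 0.02² + 0.07² + 0.28² + 0.21² + 0.40² + 0.02² = 0.0004 + 0.0049 + 0.0784 + 0.0441 + 0.1600 + 0.0004 = 0.2882
B_D = 1 / 0.2882 = 3.4698
Σp_Cᵢ² = 0.10² + 0.02² + 0.03² + 0.02² + 0.52² + 0.31² = 0.0100 + 0.0004 + 0.0009 + 0.0004 + 0.2704 + 0.0961 = 0.3782
B_C = 1 / 0.3782 = 2.6441
Σp_Aᵢ² = 0.24² + 0.17² + 0.02² + 0.34² + 0.08² + 0.15² = 0.0576 + 0.0289 + 0.0004 + 0.1156 + 0.0064 + 0.0225 = 0.2314
B_A = 1 / 0.2314 = 4.3215
Highest B → broadest niche (most generalist): Species A (B = 4.32).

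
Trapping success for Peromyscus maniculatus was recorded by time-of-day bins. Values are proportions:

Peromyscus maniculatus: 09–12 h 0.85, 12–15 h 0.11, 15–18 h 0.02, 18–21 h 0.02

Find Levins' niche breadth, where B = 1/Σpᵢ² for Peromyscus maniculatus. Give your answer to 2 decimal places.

1.36

Σpᵢ² = 0.85² + 0.11² + 0.02² + 0.02² = 0.7225 + 0.0121 + 0.0004 + 0.0004 = 0.7354
B = 1 / 0.7354 = 1.3598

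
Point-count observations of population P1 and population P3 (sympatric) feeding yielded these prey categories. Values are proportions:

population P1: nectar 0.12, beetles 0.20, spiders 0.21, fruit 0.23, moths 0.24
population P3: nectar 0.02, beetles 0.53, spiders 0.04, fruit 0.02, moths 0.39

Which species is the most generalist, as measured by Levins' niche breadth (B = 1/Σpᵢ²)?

population P1

Σp_P1ᵢ² = 0.12² + 0.20² + 0.21² + 0.23² + 0.24² = 0.0144 + 0.0400 + 0.0441 + 0.0529 + 0.0576 = 0.2090
B_P1 = 1 / 0.2090 = 4.7847
Σp_P3ᵢ² = 0.02² + 0.53² + 0.04² + 0.02² + 0.39² = 0.0004 + 0.2809 + 0.0016 + 0.0004 + 0.1521 = 0.4354
B_P3 = 1 / 0.4354 = 2.2967
Highest B → broadest niche (most generalist): population P1 (B = 4.78).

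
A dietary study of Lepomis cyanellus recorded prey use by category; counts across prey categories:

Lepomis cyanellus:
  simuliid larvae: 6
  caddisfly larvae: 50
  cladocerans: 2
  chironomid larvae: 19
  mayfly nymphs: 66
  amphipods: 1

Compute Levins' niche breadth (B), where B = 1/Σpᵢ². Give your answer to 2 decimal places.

Proportions for Lepomis cyanellus (n=144): 6/144=0.0417, 50/144=0.3472, 2/144=0.0139, 19/144=0.1319, 66/144=0.4583, 1/144=0.0069
Σpᵢ² = 0.0417² + 0.3472² + 0.0139² + 0.1319² + 0.4583² + 0.0069² = 0.001739 + 0.120548 + 0.000193 + 0.017398 + 0.210039 + 0.000048 = 0.349965
B = 1 / 0.349965 = 2.8574

2.86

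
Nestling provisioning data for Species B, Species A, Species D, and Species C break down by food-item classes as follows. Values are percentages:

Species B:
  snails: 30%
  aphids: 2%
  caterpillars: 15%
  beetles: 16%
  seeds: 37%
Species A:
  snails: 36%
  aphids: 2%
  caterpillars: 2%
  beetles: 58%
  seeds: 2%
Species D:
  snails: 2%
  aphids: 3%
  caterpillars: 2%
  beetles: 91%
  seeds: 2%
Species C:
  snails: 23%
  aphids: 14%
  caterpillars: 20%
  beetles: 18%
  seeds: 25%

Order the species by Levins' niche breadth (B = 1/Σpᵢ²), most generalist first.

Species C > Species B > Species A > Species D

Convert percentages to proportions (divide by 100).
Σp_Bᵢ² = 0.30² + 0.02² + 0.15² + 0.16² + 0.37² = 0.0900 + 0.0004 + 0.0225 + 0.0256 + 0.1369 = 0.2754
B_B = 1 / 0.2754 = 3.6311
Σp_Aᵢ² = 0.36² + 0.02² + 0.02² + 0.58² + 0.02² = 0.1296 + 0.0004 + 0.0004 + 0.3364 + 0.0004 = 0.4672
B_A = 1 / 0.4672 = 2.1404
Σp_Dᵢ² = 0.02² + 0.03² + 0.02² + 0.91² + 0.02² = 0.0004 + 0.0009 + 0.0004 + 0.8281 + 0.0004 = 0.8302
B_D = 1 / 0.8302 = 1.2045
Σp_Cᵢ² = 0.23² + 0.14² + 0.20² + 0.18² + 0.25² = 0.0529 + 0.0196 + 0.0400 + 0.0324 + 0.0625 = 0.2074
B_C = 1 / 0.2074 = 4.8216
Ranking by B (broadest → narrowest): Species C (4.82) > Species B (3.63) > Species A (2.14) > Species D (1.20)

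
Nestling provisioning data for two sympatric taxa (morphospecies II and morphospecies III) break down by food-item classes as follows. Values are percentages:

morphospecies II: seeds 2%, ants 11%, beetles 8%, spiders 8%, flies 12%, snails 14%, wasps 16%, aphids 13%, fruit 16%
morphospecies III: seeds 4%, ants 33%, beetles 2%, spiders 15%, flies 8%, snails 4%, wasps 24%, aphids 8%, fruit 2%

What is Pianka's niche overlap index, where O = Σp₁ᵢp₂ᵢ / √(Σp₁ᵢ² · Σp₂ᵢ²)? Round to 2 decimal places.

Convert percentages to proportions (divide by 100).
Σ p₁ᵢp₂ᵢ = 0.0008 + 0.0363 + 0.0016 + 0.0120 + 0.0096 + 0.0056 + 0.0384 + 0.0104 + 0.0032 = 0.1179
Σp_1ᵢ² = 0.02² + 0.11² + 0.08² + 0.08² + 0.12² + 0.14² + 0.16² + 0.13² + 0.16² = 0.0004 + 0.0121 + 0.0064 + 0.0064 + 0.0144 + 0.0196 + 0.0256 + 0.0169 + 0.0256 = 0.1274
Σp_2ᵢ² = 0.04² + 0.33² + 0.02² + 0.15² + 0.08² + 0.04² + 0.24² + 0.08² + 0.02² = 0.0016 + 0.1089 + 0.0004 + 0.0225 + 0.0064 + 0.0016 + 0.0576 + 0.0064 + 0.0004 = 0.2058
O = 0.1179 / √(0.1274 × 0.2058) = 0.1179 / 0.16192 = 0.7281

0.73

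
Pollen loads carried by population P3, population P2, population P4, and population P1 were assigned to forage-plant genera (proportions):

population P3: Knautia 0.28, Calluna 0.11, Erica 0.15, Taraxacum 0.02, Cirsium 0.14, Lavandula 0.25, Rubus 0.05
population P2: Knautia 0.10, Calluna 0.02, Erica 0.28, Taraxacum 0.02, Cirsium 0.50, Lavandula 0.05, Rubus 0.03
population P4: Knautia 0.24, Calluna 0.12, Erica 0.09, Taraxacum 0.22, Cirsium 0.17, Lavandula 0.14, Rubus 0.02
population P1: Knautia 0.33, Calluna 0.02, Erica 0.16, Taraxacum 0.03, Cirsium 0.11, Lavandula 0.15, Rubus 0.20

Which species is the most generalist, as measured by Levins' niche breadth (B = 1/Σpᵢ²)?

population P4

Σp_P3ᵢ² = 0.28² + 0.11² + 0.15² + 0.02² + 0.14² + 0.25² + 0.05² = 0.0784 + 0.0121 + 0.0225 + 0.0004 + 0.0196 + 0.0625 + 0.0025 = 0.1980
B_P3 = 1 / 0.1980 = 5.0505
Σp_P2ᵢ² = 0.10² + 0.02² + 0.28² + 0.02² + 0.50² + 0.05² + 0.03² = 0.0100 + 0.0004 + 0.0784 + 0.0004 + 0.2500 + 0.0025 + 0.0009 = 0.3426
B_P2 = 1 / 0.3426 = 2.9189
Σp_P4ᵢ² = 0.24² + 0.12² + 0.09² + 0.22² + 0.17² + 0.14² + 0.02² = 0.0576 + 0.0144 + 0.0081 + 0.0484 + 0.0289 + 0.0196 + 0.0004 = 0.1774
B_P4 = 1 / 0.1774 = 5.6370
Σp_P1ᵢ² = 0.33² + 0.02² + 0.16² + 0.03² + 0.11² + 0.15² + 0.20² = 0.1089 + 0.0004 + 0.0256 + 0.0009 + 0.0121 + 0.0225 + 0.0400 = 0.2104
B_P1 = 1 / 0.2104 = 4.7529
Highest B → broadest niche (most generalist): population P4 (B = 5.64).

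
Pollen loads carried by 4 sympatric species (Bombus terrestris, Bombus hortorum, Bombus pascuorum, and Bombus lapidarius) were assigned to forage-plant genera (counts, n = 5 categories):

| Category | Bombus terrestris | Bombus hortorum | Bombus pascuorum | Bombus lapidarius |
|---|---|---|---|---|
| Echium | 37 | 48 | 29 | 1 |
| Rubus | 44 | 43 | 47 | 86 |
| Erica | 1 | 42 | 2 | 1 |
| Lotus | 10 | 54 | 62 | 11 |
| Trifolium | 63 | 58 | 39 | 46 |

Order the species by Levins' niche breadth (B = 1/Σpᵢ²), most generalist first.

Bombus hortorum > Bombus pascuorum > Bombus terrestris > Bombus lapidarius

Proportions for Bombus terrestris (n=155): 37/155=0.2387, 44/155=0.2839, 1/155=0.0065, 10/155=0.0645, 63/155=0.4065
Proportions for Bombus hortorum (n=245): 48/245=0.1959, 43/245=0.1755, 42/245=0.1714, 54/245=0.2204, 58/245=0.2367
Proportions for Bombus pascuorum (n=179): 29/179=0.1620, 47/179=0.2626, 2/179=0.0112, 62/179=0.3464, 39/179=0.2179
Proportions for Bombus lapidarius (n=145): 1/145=0.0069, 86/145=0.5931, 1/145=0.0069, 11/145=0.0759, 46/145=0.3172
Σp_terrᵢ² = 0.2387² + 0.2839² + 0.0065² + 0.0645² + 0.4065² = 0.056978 + 0.080599 + 0.000042 + 0.004160 + 0.165242 = 0.307021
B_terr = 1 / 0.307021 = 3.2571
Σp_hortᵢ² = 0.1959² + 0.1755² + 0.1714² + 0.2204² + 0.2367² = 0.038377 + 0.030800 + 0.029378 + 0.048576 + 0.056027 = 0.203158
B_hort = 1 / 0.203158 = 4.9223
Σp_pascᵢ² = 0.1620² + 0.2626² + 0.0112² + 0.3464² + 0.2179² = 0.026244 + 0.068959 + 0.000125 + 0.119993 + 0.047480 = 0.262801
B_pasc = 1 / 0.262801 = 3.8052
Σp_lapiᵢ² = 0.0069² + 0.5931² + 0.0069² + 0.0759² + 0.3172² = 0.000048 + 0.351768 + 0.000048 + 0.005761 + 0.100616 = 0.458241
B_lapi = 1 / 0.458241 = 2.1823
Ranking by B (broadest → narrowest): Bombus hortorum (4.92) > Bombus pascuorum (3.81) > Bombus terrestris (3.26) > Bombus lapidarius (2.18)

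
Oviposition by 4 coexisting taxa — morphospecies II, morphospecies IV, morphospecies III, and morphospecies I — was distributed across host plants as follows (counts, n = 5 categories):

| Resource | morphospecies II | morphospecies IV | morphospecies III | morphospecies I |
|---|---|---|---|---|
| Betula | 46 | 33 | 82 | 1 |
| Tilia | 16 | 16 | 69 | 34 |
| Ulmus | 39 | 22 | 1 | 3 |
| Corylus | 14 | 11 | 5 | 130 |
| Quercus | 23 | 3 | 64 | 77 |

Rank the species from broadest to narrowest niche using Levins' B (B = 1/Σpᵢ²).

Proportions for morphospecies II (n=138): 46/138=0.3333, 16/138=0.1159, 39/138=0.2826, 14/138=0.1014, 23/138=0.1667
Proportions for morphospecies IV (n=85): 33/85=0.3882, 16/85=0.1882, 22/85=0.2588, 11/85=0.1294, 3/85=0.0353
Proportions for morphospecies III (n=221): 82/221=0.3710, 69/221=0.3122, 1/221=0.0045, 5/221=0.0226, 64/221=0.2896
Proportions for morphospecies I (n=245): 1/245=0.0041, 34/245=0.1388, 3/245=0.0122, 130/245=0.5306, 77/245=0.3143
Σp_IIᵢ² = 0.3333² + 0.1159² + 0.2826² + 0.1014² + 0.1667² = 0.111089 + 0.013433 + 0.079863 + 0.010282 + 0.027789 = 0.242456
B_II = 1 / 0.242456 = 4.1245
Σp_IVᵢ² = 0.3882² + 0.1882² + 0.2588² + 0.1294² + 0.0353² = 0.150699 + 0.035419 + 0.066977 + 0.016744 + 0.001246 = 0.271085
B_IV = 1 / 0.271085 = 3.6889
Σp_IIIᵢ² = 0.3710² + 0.3122² + 0.0045² + 0.0226² + 0.2896² = 0.137641 + 0.097469 + 0.000020 + 0.000511 + 0.083868 = 0.319509
B_III = 1 / 0.319509 = 3.1298
Σp_Iᵢ² = 0.0041² + 0.1388² + 0.0122² + 0.5306² + 0.3143² = 0.000017 + 0.019265 + 0.000149 + 0.281536 + 0.098784 = 0.399751
B_I = 1 / 0.399751 = 2.5016
Ranking by B (broadest → narrowest): morphospecies II (4.12) > morphospecies IV (3.69) > morphospecies III (3.13) > morphospecies I (2.50)

morphospecies II > morphospecies IV > morphospecies III > morphospecies I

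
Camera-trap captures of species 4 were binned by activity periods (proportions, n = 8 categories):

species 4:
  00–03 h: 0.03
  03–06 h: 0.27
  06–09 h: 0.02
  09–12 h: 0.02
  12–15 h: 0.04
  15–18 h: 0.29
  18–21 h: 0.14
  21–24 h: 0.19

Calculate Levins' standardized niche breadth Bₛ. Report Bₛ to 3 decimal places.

Σpᵢ² = 0.03² + 0.27² + 0.02² + 0.02² + 0.04² + 0.29² + 0.14² + 0.19² = 0.0009 + 0.0729 + 0.0004 + 0.0004 + 0.0016 + 0.0841 + 0.0196 + 0.0361 = 0.2160
B = 1 / 0.2160 = 4.62963
Bₛ = (B − 1)/(n − 1) = (4.62963 − 1)/(8 − 1) = 3.62963/7 = 0.51852

0.519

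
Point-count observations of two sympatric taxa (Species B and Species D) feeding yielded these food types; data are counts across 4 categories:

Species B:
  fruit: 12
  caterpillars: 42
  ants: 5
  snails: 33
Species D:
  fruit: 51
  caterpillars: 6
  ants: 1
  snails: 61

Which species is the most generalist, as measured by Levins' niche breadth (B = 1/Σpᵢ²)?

Proportions for Species B (n=92): 12/92=0.1304, 42/92=0.4565, 5/92=0.0543, 33/92=0.3587
Proportions for Species D (n=119): 51/119=0.4286, 6/119=0.0504, 1/119=0.0084, 61/119=0.5126
Σp_Bᵢ² = 0.1304² + 0.4565² + 0.0543² + 0.3587² = 0.017004 + 0.208392 + 0.002948 + 0.128666 = 0.357010
B_B = 1 / 0.357010 = 2.8010
Σp_Dᵢ² = 0.4286² + 0.0504² + 0.0084² + 0.5126² = 0.183698 + 0.002540 + 0.000071 + 0.262759 = 0.449068
B_D = 1 / 0.449068 = 2.2268
Highest B → broadest niche (most generalist): Species B (B = 2.80).

Species B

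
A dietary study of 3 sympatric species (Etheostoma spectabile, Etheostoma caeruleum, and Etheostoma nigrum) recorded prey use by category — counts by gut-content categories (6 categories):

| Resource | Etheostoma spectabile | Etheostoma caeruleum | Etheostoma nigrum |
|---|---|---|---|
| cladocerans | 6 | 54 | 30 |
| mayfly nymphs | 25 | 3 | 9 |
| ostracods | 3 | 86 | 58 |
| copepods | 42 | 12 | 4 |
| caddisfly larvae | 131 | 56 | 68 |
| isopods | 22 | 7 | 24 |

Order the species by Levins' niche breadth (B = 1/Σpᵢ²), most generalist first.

Etheostoma nigrum > Etheostoma caeruleum > Etheostoma spectabile

Proportions for Etheostoma spectabile (n=229): 6/229=0.0262, 25/229=0.1092, 3/229=0.0131, 42/229=0.1834, 131/229=0.5721, 22/229=0.0961
Proportions for Etheostoma caeruleum (n=218): 54/218=0.2477, 3/218=0.0138, 86/218=0.3945, 12/218=0.0550, 56/218=0.2569, 7/218=0.0321
Proportions for Etheostoma nigrum (n=193): 30/193=0.1554, 9/193=0.0466, 58/193=0.3005, 4/193=0.0207, 68/193=0.3523, 24/193=0.1244
Σp_specᵢ² = 0.0262² + 0.1092² + 0.0131² + 0.1834² + 0.5721² + 0.0961² = 0.000686 + 0.011925 + 0.000172 + 0.033636 + 0.327298 + 0.009235 = 0.382952
B_spec = 1 / 0.382952 = 2.6113
Σp_caerᵢ² = 0.2477² + 0.0138² + 0.3945² + 0.0550² + 0.2569² + 0.0321² = 0.061355 + 0.000190 + 0.155630 + 0.003025 + 0.065998 + 0.001030 = 0.287228
B_caer = 1 / 0.287228 = 3.4816
Σp_nigrᵢ² = 0.1554² + 0.0466² + 0.3005² + 0.0207² + 0.3523² + 0.1244² = 0.024149 + 0.002172 + 0.090300 + 0.000428 + 0.124115 + 0.015475 = 0.256639
B_nigr = 1 / 0.256639 = 3.8965
Ranking by B (broadest → narrowest): Etheostoma nigrum (3.90) > Etheostoma caeruleum (3.48) > Etheostoma spectabile (2.61)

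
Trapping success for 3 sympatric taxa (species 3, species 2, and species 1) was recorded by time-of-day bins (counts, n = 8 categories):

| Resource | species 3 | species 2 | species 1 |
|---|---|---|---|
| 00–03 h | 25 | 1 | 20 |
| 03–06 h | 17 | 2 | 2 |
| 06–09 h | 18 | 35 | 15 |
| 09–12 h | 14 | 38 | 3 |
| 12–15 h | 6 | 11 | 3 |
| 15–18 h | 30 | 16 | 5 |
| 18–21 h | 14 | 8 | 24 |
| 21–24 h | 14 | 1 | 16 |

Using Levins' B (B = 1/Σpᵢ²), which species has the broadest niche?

species 3

Proportions for species 3 (n=138): 25/138=0.1812, 17/138=0.1232, 18/138=0.1304, 14/138=0.1014, 6/138=0.0435, 30/138=0.2174, 14/138=0.1014, 14/138=0.1014
Proportions for species 2 (n=112): 1/112=0.0089, 2/112=0.0179, 35/112=0.3125, 38/112=0.3393, 11/112=0.0982, 16/112=0.1429, 8/112=0.0714, 1/112=0.0089
Proportions for species 1 (n=88): 20/88=0.2273, 2/88=0.0227, 15/88=0.1705, 3/88=0.0341, 3/88=0.0341, 5/88=0.0568, 24/88=0.2727, 16/88=0.1818
Σp_3ᵢ² = 0.1812² + 0.1232² + 0.1304² + 0.1014² + 0.0435² + 0.2174² + 0.1014² + 0.1014² = 0.032833 + 0.015178 + 0.017004 + 0.010282 + 0.001892 + 0.047263 + 0.010282 + 0.010282 = 0.145016
B_3 = 1 / 0.145016 = 6.8958
Σp_2ᵢ² = 0.0089² + 0.0179² + 0.3125² + 0.3393² + 0.0982² + 0.1429² + 0.0714² + 0.0089² = 0.000079 + 0.000320 + 0.097656 + 0.115124 + 0.009643 + 0.020420 + 0.005098 + 0.000079 = 0.248419
B_2 = 1 / 0.248419 = 4.0255
Σp_1ᵢ² = 0.2273² + 0.0227² + 0.1705² + 0.0341² + 0.0341² + 0.0568² + 0.2727² + 0.1818² = 0.051665 + 0.000515 + 0.029070 + 0.001163 + 0.001163 + 0.003226 + 0.074365 + 0.033051 = 0.194218
B_1 = 1 / 0.194218 = 5.1489
Highest B → broadest niche (most generalist): species 3 (B = 6.90).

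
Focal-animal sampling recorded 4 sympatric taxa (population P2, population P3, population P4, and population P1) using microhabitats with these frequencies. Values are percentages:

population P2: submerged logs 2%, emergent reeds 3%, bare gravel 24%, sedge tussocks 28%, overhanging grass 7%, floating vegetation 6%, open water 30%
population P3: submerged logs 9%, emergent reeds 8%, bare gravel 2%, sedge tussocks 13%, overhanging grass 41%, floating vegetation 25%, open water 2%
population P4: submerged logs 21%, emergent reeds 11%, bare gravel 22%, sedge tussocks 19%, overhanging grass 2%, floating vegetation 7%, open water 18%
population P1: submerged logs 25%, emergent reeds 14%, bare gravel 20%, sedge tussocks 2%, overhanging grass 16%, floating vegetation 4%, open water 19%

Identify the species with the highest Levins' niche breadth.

population P4

Convert percentages to proportions (divide by 100).
Σp_P2ᵢ² = 0.02² + 0.03² + 0.24² + 0.28² + 0.07² + 0.06² + 0.30² = 0.0004 + 0.0009 + 0.0576 + 0.0784 + 0.0049 + 0.0036 + 0.0900 = 0.2358
B_P2 = 1 / 0.2358 = 4.2409
Σp_P3ᵢ² = 0.09² + 0.08² + 0.02² + 0.13² + 0.41² + 0.25² + 0.02² = 0.0081 + 0.0064 + 0.0004 + 0.0169 + 0.1681 + 0.0625 + 0.0004 = 0.2628
B_P3 = 1 / 0.2628 = 3.8052
Σp_P4ᵢ² = 0.21² + 0.11² + 0.22² + 0.19² + 0.02² + 0.07² + 0.18² = 0.0441 + 0.0121 + 0.0484 + 0.0361 + 0.0004 + 0.0049 + 0.0324 = 0.1784
B_P4 = 1 / 0.1784 = 5.6054
Σp_P1ᵢ² = 0.25² + 0.14² + 0.20² + 0.02² + 0.16² + 0.04² + 0.19² = 0.0625 + 0.0196 + 0.0400 + 0.0004 + 0.0256 + 0.0016 + 0.0361 = 0.1858
B_P1 = 1 / 0.1858 = 5.3821
Highest B → broadest niche (most generalist): population P4 (B = 5.61).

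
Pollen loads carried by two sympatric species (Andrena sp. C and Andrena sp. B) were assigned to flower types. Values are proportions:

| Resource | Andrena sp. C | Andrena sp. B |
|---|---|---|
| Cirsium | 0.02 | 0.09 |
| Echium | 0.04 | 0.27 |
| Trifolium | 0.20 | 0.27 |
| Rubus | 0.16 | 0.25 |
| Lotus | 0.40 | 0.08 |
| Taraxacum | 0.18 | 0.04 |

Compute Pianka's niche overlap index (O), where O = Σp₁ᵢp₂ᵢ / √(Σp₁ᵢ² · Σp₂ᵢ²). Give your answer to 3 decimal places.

0.604

Σ p₁ᵢp₂ᵢ = 0.0018 + 0.0108 + 0.0540 + 0.0400 + 0.0320 + 0.0072 = 0.1458
Σp_1ᵢ² = 0.02² + 0.04² + 0.20² + 0.16² + 0.40² + 0.18² = 0.0004 + 0.0016 + 0.0400 + 0.0256 + 0.1600 + 0.0324 = 0.2600
Σp_2ᵢ² = 0.09² + 0.27² + 0.27² + 0.25² + 0.08² + 0.04² = 0.0081 + 0.0729 + 0.0729 + 0.0625 + 0.0064 + 0.0016 = 0.2244
O = 0.1458 / √(0.2600 × 0.2244) = 0.1458 / 0.241545 = 0.60361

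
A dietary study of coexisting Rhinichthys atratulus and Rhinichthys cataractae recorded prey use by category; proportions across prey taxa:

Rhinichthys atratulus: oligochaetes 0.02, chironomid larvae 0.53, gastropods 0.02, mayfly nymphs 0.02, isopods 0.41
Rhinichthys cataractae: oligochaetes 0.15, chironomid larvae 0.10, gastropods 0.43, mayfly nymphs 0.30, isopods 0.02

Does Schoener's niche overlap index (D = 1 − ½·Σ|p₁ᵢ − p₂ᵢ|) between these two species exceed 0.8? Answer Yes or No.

Σ|p₁ᵢ − p₂ᵢ| = 0.13 + 0.43 + 0.41 + 0.28 + 0.39 = 1.64
D = 1 − ½ × 1.64 = 1 − 0.820 = 0.1800
D = 0.1800 < 0.8 → No.

No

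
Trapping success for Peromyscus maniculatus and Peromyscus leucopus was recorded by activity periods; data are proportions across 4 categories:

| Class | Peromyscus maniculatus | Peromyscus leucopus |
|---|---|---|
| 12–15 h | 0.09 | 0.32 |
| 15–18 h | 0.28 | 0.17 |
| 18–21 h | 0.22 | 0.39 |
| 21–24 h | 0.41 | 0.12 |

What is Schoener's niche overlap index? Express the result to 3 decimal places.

0.600

Σ|p₁ᵢ − p₂ᵢ| = 0.23 + 0.11 + 0.17 + 0.29 = 0.80
D = 1 − ½ × 0.80 = 1 − 0.400 = 0.60000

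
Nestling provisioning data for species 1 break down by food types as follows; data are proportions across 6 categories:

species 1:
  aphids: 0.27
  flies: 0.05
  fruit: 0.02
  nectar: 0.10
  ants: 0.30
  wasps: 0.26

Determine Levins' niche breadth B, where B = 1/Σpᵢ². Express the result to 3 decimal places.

Σpᵢ² = 0.27² + 0.05² + 0.02² + 0.10² + 0.30² + 0.26² = 0.0729 + 0.0025 + 0.0004 + 0.0100 + 0.0900 + 0.0676 = 0.2434
B = 1 / 0.2434 = 4.10846

4.108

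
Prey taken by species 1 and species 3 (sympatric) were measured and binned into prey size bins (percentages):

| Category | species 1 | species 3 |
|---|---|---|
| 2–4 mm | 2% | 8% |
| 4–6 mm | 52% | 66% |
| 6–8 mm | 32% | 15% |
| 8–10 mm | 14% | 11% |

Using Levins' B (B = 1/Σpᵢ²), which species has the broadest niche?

species 1

Convert percentages to proportions (divide by 100).
Σp_1ᵢ² = 0.02² + 0.52² + 0.32² + 0.14² = 0.0004 + 0.2704 + 0.1024 + 0.0196 = 0.3928
B_1 = 1 / 0.3928 = 2.5458
Σp_3ᵢ² = 0.08² + 0.66² + 0.15² + 0.11² = 0.0064 + 0.4356 + 0.0225 + 0.0121 = 0.4766
B_3 = 1 / 0.4766 = 2.0982
Highest B → broadest niche (most generalist): species 1 (B = 2.55).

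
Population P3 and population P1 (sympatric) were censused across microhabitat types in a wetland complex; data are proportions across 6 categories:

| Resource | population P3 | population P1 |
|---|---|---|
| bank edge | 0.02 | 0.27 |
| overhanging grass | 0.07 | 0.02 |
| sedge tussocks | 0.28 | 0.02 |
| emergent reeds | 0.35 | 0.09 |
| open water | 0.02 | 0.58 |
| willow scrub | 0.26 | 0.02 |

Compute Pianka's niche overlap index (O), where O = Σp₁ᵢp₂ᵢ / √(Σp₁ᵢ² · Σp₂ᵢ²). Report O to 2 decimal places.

Σ p₁ᵢp₂ᵢ = 0.0054 + 0.0014 + 0.0056 + 0.0315 + 0.0116 + 0.0052 = 0.0607
Σp_1ᵢ² = 0.02² + 0.07² + 0.28² + 0.35² + 0.02² + 0.26² = 0.0004 + 0.0049 + 0.0784 + 0.1225 + 0.0004 + 0.0676 = 0.2742
Σp_2ᵢ² = 0.27² + 0.02² + 0.02² + 0.09² + 0.58² + 0.02² = 0.0729 + 0.0004 + 0.0004 + 0.0081 + 0.3364 + 0.0004 = 0.4186
O = 0.0607 / √(0.2742 × 0.4186) = 0.0607 / 0.33879 = 0.1792

0.18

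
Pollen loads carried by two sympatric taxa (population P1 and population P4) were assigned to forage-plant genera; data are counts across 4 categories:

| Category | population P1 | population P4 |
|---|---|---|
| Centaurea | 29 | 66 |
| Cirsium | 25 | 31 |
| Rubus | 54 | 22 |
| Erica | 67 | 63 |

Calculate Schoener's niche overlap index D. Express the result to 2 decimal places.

0.78

Proportions for population P1 (n=175): 29/175=0.1657, 25/175=0.1429, 54/175=0.3086, 67/175=0.3829
Proportions for population P4 (n=182): 66/182=0.3626, 31/182=0.1703, 22/182=0.1209, 63/182=0.3462
Σ|p₁ᵢ − p₂ᵢ| = 0.1969 + 0.0274 + 0.1877 + 0.0367 = 0.4487
D = 1 − ½ × 0.4487 = 1 − 0.22435 = 0.77565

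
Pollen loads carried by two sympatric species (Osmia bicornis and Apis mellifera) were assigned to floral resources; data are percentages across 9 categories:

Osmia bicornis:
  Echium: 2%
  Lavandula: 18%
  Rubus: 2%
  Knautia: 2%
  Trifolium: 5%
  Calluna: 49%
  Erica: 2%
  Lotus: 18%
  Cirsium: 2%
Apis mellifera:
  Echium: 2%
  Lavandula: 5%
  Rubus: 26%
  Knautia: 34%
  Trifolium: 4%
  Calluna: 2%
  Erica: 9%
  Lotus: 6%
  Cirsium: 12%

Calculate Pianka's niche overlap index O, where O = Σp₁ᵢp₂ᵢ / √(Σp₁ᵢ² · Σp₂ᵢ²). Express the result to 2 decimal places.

Convert percentages to proportions (divide by 100).
Σ p₁ᵢp₂ᵢ = 0.0004 + 0.0090 + 0.0052 + 0.0068 + 0.0020 + 0.0098 + 0.0018 + 0.0108 + 0.0024 = 0.0482
Σp_1ᵢ² = 0.02² + 0.18² + 0.02² + 0.02² + 0.05² + 0.49² + 0.02² + 0.18² + 0.02² = 0.0004 + 0.0324 + 0.0004 + 0.0004 + 0.0025 + 0.2401 + 0.0004 + 0.0324 + 0.0004 = 0.3094
Σp_2ᵢ² = 0.02² + 0.05² + 0.26² + 0.34² + 0.04² + 0.02² + 0.09² + 0.06² + 0.12² = 0.0004 + 0.0025 + 0.0676 + 0.1156 + 0.0016 + 0.0004 + 0.0081 + 0.0036 + 0.0144 = 0.2142
O = 0.0482 / √(0.3094 × 0.2142) = 0.0482 / 0.25744 = 0.1872

0.19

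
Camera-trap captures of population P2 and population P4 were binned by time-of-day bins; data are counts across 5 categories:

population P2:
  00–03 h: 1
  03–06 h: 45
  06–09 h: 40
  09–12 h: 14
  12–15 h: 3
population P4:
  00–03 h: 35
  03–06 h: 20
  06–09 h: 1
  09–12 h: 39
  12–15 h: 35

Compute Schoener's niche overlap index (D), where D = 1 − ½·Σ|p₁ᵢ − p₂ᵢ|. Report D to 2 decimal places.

Proportions for population P2 (n=103): 1/103=0.0097, 45/103=0.4369, 40/103=0.3883, 14/103=0.1359, 3/103=0.0291
Proportions for population P4 (n=130): 35/130=0.2692, 20/130=0.1538, 1/130=0.0077, 39/130=0.3000, 35/130=0.2692
Σ|p₁ᵢ − p₂ᵢ| = 0.2595 + 0.2831 + 0.3806 + 0.1641 + 0.2401 = 1.3274
D = 1 − ½ × 1.3274 = 1 − 0.66370 = 0.33630

0.34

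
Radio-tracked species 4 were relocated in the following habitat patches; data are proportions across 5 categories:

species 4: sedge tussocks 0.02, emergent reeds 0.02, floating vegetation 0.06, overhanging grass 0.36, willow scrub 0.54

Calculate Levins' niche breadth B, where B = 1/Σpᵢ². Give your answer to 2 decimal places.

2.35

Σpᵢ² = 0.02² + 0.02² + 0.06² + 0.36² + 0.54² = 0.0004 + 0.0004 + 0.0036 + 0.1296 + 0.2916 = 0.4256
B = 1 / 0.4256 = 2.3496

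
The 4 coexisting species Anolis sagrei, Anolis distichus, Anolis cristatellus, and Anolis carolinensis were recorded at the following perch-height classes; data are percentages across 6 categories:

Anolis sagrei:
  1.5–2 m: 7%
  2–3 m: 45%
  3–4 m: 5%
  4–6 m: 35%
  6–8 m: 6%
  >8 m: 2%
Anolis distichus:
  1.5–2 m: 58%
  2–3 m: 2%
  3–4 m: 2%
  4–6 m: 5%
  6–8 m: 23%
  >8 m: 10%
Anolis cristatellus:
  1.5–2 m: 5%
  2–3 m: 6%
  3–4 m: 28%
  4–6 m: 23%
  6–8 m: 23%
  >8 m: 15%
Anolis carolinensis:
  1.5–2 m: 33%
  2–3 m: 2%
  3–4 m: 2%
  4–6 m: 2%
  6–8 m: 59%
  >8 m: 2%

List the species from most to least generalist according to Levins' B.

Anolis cristatellus > Anolis sagrei > Anolis distichus > Anolis carolinensis

Convert percentages to proportions (divide by 100).
Σp_sagrᵢ² = 0.07² + 0.45² + 0.05² + 0.35² + 0.06² + 0.02² = 0.0049 + 0.2025 + 0.0025 + 0.1225 + 0.0036 + 0.0004 = 0.3364
B_sagr = 1 / 0.3364 = 2.9727
Σp_distᵢ² = 0.58² + 0.02² + 0.02² + 0.05² + 0.23² + 0.10² = 0.3364 + 0.0004 + 0.0004 + 0.0025 + 0.0529 + 0.0100 = 0.4026
B_dist = 1 / 0.4026 = 2.4839
Σp_crisᵢ² = 0.05² + 0.06² + 0.28² + 0.23² + 0.23² + 0.15² = 0.0025 + 0.0036 + 0.0784 + 0.0529 + 0.0529 + 0.0225 = 0.2128
B_cris = 1 / 0.2128 = 4.6992
Σp_caroᵢ² = 0.33² + 0.02² + 0.02² + 0.02² + 0.59² + 0.02² = 0.1089 + 0.0004 + 0.0004 + 0.0004 + 0.3481 + 0.0004 = 0.4586
B_caro = 1 / 0.4586 = 2.1805
Ranking by B (broadest → narrowest): Anolis cristatellus (4.70) > Anolis sagrei (2.97) > Anolis distichus (2.48) > Anolis carolinensis (2.18)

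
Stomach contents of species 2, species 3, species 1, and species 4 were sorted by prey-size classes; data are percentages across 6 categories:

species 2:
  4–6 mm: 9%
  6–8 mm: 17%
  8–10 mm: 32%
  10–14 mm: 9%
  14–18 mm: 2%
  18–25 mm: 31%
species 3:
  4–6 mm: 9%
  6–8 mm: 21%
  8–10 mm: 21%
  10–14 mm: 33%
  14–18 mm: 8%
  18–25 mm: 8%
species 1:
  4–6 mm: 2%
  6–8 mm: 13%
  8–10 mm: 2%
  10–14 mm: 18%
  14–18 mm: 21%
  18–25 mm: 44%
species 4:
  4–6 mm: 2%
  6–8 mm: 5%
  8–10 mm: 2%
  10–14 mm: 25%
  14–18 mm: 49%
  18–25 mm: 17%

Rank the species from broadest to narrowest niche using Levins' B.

species 3 > species 2 > species 1 > species 4

Convert percentages to proportions (divide by 100).
Σp_2ᵢ² = 0.09² + 0.17² + 0.32² + 0.09² + 0.02² + 0.31² = 0.0081 + 0.0289 + 0.1024 + 0.0081 + 0.0004 + 0.0961 = 0.2440
B_2 = 1 / 0.2440 = 4.0984
Σp_3ᵢ² = 0.09² + 0.21² + 0.21² + 0.33² + 0.08² + 0.08² = 0.0081 + 0.0441 + 0.0441 + 0.1089 + 0.0064 + 0.0064 = 0.2180
B_3 = 1 / 0.2180 = 4.5872
Σp_1ᵢ² = 0.02² + 0.13² + 0.02² + 0.18² + 0.21² + 0.44² = 0.0004 + 0.0169 + 0.0004 + 0.0324 + 0.0441 + 0.1936 = 0.2878
B_1 = 1 / 0.2878 = 3.4746
Σp_4ᵢ² = 0.02² + 0.05² + 0.02² + 0.25² + 0.49² + 0.17² = 0.0004 + 0.0025 + 0.0004 + 0.0625 + 0.2401 + 0.0289 = 0.3348
B_4 = 1 / 0.3348 = 2.9869
Ranking by B (broadest → narrowest): species 3 (4.59) > species 2 (4.10) > species 1 (3.47) > species 4 (2.99)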